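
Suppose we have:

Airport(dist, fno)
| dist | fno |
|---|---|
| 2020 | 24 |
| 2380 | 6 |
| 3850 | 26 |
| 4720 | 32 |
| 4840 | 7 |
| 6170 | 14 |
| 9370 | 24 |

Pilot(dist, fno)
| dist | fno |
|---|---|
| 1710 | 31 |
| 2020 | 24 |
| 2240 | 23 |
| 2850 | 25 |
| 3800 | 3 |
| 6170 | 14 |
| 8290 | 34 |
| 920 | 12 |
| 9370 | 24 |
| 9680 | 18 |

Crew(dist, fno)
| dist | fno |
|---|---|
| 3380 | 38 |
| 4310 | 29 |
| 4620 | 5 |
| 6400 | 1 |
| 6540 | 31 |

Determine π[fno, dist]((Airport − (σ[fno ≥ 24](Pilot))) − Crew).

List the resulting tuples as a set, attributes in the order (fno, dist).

{(14, 6170), (26, 3850), (32, 4720), (6, 2380), (7, 4840)}

σ[fno ≥ 24]: keep tuples satisfying fno ≥ 24 → {(1710, 31), (2020, 24), (2850, 25), (8290, 34), (9370, 24)}
Taking the difference: {(2380, 6), (3850, 26), (4720, 32), (4840, 7), (6170, 14)}
Taking the difference: {(2380, 6), (3850, 26), (4720, 32), (4840, 7), (6170, 14)}
π[fno, dist]: project onto (fno, dist) → {(14, 6170), (26, 3850), (32, 4720), (6, 2380), (7, 4840)}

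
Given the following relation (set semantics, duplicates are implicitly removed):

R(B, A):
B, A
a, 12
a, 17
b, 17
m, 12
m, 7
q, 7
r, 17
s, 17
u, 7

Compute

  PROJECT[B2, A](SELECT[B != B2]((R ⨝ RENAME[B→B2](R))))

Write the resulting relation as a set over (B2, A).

ρ[B→B2]: schema becomes (B2, A); tuples unchanged.
R ⋈ RENAME[B→B2](R) (natural join on A): {(a, 12, a), (a, 12, m), (a, 17, a), (a, 17, b), (a, 17, r), (a, 17, s), (b, 17, a), (b, 17, b), (b, 17, r), (b, 17, s), (m, 12, a), (m, 12, m), (m, 7, m), (m, 7, q), (m, 7, u), (q, 7, m), (q, 7, q), (q, 7, u), (r, 17, a), (r, 17, b), (r, 17, r), (r, 17, s), (s, 17, a), (s, 17, b), (s, 17, r), (s, 17, s), (u, 7, m), (u, 7, q), (u, 7, u)}
Filtering on B != B2 leaves {(a, 12, m), (a, 17, b), (a, 17, r), (a, 17, s), (b, 17, a), (b, 17, r), (b, 17, s), (m, 12, a), (m, 7, q), (m, 7, u), (q, 7, m), (q, 7, u), (r, 17, a), (r, 17, b), (r, 17, s), (s, 17, a), (s, 17, b), (s, 17, r), (u, 7, m), (u, 7, q)}.
Projecting to B2, A (11 duplicate(s) eliminated): {(a, 12), (a, 17), (b, 17), (m, 12), (m, 7), (q, 7), (r, 17), (s, 17), (u, 7)}

{(a, 12), (a, 17), (b, 17), (m, 12), (m, 7), (q, 7), (r, 17), (s, 17), (u, 7)}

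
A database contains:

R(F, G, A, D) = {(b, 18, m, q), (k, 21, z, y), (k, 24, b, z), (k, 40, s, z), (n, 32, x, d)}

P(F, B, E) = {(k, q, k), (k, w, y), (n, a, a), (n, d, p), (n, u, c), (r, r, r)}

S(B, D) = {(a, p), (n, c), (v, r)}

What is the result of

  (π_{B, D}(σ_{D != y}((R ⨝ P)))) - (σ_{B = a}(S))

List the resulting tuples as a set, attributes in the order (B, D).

{(a, d), (d, d), (q, z), (u, d), (w, z)}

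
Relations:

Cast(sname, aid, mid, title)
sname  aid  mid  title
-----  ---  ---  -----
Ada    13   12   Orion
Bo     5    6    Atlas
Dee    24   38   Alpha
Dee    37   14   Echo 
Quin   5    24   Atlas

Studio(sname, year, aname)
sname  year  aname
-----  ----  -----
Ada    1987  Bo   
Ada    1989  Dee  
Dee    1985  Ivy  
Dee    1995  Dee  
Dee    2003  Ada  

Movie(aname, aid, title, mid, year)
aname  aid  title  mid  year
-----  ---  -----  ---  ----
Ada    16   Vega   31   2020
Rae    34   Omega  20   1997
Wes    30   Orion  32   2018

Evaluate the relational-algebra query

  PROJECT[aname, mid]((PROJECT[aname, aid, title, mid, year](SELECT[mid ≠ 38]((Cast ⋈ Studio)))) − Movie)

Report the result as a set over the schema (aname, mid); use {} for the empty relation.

Cast ⋈ Studio (natural join on sname): {(Ada, 13, 12, Orion, 1987, Bo), (Ada, 13, 12, Orion, 1989, Dee), (Dee, 24, 38, Alpha, 1985, Ivy), (Dee, 24, 38, Alpha, 1995, Dee), (Dee, 24, 38, Alpha, 2003, Ada), (Dee, 37, 14, Echo, 1985, Ivy), (Dee, 37, 14, Echo, 1995, Dee), (Dee, 37, 14, Echo, 2003, Ada)}
Apply σ_{mid ≠ 38}; surviving tuples: {(Ada, 13, 12, Orion, 1987, Bo), (Ada, 13, 12, Orion, 1989, Dee), (Dee, 37, 14, Echo, 1985, Ivy), (Dee, 37, 14, Echo, 1995, Dee), (Dee, 37, 14, Echo, 2003, Ada)}
Keep only column(s) aname, aid, title, mid, year: {(Ada, 37, Echo, 14, 2003), (Bo, 13, Orion, 12, 1987), (Dee, 13, Orion, 12, 1989), (Dee, 37, Echo, 14, 1995), (Ivy, 37, Echo, 14, 1985)}
Taking the difference: {(Ada, 37, Echo, 14, 2003), (Bo, 13, Orion, 12, 1987), (Dee, 13, Orion, 12, 1989), (Dee, 37, Echo, 14, 1995), (Ivy, 37, Echo, 14, 1985)}
Keep only column(s) aname, mid: {(Ada, 14), (Bo, 12), (Dee, 12), (Dee, 14), (Ivy, 14)}

{(Ada, 14), (Bo, 12), (Dee, 12), (Dee, 14), (Ivy, 14)}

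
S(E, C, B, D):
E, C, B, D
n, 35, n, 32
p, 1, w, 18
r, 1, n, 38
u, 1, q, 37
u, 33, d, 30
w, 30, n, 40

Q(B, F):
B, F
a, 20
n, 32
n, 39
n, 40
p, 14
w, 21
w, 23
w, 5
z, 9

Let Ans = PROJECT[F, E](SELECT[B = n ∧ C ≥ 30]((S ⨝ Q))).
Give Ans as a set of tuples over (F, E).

{(32, n), (32, w), (39, n), (39, w), (40, n), (40, w)}

Natural join on B: {(n, 35, n, 32, 32), (n, 35, n, 32, 39), (n, 35, n, 32, 40), (p, 1, w, 18, 21), (p, 1, w, 18, 23), (p, 1, w, 18, 5), (r, 1, n, 38, 32), (r, 1, n, 38, 39), (r, 1, n, 38, 40), (w, 30, n, 40, 32), (w, 30, n, 40, 39), (w, 30, n, 40, 40)}
Apply σ_{B = n ∧ C ≥ 30}; surviving tuples: {(n, 35, n, 32, 32), (n, 35, n, 32, 39), (n, 35, n, 32, 40), (w, 30, n, 40, 32), (w, 30, n, 40, 39), (w, 30, n, 40, 40)}
π[F, E]: project onto (F, E) → {(32, n), (32, w), (39, n), (39, w), (40, n), (40, w)}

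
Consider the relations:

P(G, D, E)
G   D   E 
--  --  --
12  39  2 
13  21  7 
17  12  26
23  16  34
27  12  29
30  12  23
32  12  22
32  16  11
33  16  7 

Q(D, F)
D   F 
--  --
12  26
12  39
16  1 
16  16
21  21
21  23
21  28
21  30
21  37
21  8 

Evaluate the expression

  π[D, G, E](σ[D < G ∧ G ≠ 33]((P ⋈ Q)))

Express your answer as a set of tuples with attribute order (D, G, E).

{(12, 17, 26), (12, 27, 29), (12, 30, 23), (12, 32, 22), (16, 23, 34), (16, 32, 11)}

Joining P and Q on D yields {(13, 21, 7, 21), (13, 21, 7, 23), (13, 21, 7, 28), (13, 21, 7, 30), (13, 21, 7, 37), (13, 21, 7, 8), (17, 12, 26, 26), (17, 12, 26, 39), (23, 16, 34, 1), (23, 16, 34, 16), (27, 12, 29, 26), (27, 12, 29, 39), (30, 12, 23, 26), (30, 12, 23, 39), (32, 12, 22, 26), (32, 12, 22, 39), (32, 16, 11, 1), (32, 16, 11, 16), (33, 16, 7, 1), (33, 16, 7, 16)}.
Filtering on D < G ∧ G ≠ 33 leaves {(17, 12, 26, 26), (17, 12, 26, 39), (23, 16, 34, 1), (23, 16, 34, 16), (27, 12, 29, 26), (27, 12, 29, 39), (30, 12, 23, 26), (30, 12, 23, 39), (32, 12, 22, 26), (32, 12, 22, 39), (32, 16, 11, 1), (32, 16, 11, 16)}.
Keep only column(s) D, G, E (6 duplicate(s) eliminated): {(12, 17, 26), (12, 27, 29), (12, 30, 23), (12, 32, 22), (16, 23, 34), (16, 32, 11)}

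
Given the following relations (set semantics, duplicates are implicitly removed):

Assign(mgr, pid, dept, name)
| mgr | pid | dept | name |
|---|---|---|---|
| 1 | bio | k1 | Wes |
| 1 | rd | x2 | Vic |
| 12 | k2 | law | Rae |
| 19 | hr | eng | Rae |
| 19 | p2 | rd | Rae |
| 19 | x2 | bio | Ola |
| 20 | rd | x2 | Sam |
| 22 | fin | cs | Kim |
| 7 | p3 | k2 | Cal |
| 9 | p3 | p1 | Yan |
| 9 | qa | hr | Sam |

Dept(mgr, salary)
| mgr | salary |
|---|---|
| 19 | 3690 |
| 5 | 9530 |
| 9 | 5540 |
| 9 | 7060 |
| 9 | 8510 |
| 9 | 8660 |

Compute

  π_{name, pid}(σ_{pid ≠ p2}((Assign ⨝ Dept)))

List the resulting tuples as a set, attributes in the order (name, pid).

Assign ⋈ Dept (natural join on mgr): {(19, hr, eng, Rae, 3690), (19, p2, rd, Rae, 3690), (19, x2, bio, Ola, 3690), (9, p3, p1, Yan, 5540), (9, p3, p1, Yan, 7060), (9, p3, p1, Yan, 8510), (9, p3, p1, Yan, 8660), (9, qa, hr, Sam, 5540), (9, qa, hr, Sam, 7060), (9, qa, hr, Sam, 8510), (9, qa, hr, Sam, 8660)}
σ[pid ≠ p2]: keep tuples satisfying pid ≠ p2 → {(19, hr, eng, Rae, 3690), (19, x2, bio, Ola, 3690), (9, p3, p1, Yan, 5540), (9, p3, p1, Yan, 7060), (9, p3, p1, Yan, 8510), (9, p3, p1, Yan, 8660), (9, qa, hr, Sam, 5540), (9, qa, hr, Sam, 7060), (9, qa, hr, Sam, 8510), (9, qa, hr, Sam, 8660)}
Projecting to name, pid (6 duplicate(s) eliminated): {(Ola, x2), (Rae, hr), (Sam, qa), (Yan, p3)}

{(Ola, x2), (Rae, hr), (Sam, qa), (Yan, p3)}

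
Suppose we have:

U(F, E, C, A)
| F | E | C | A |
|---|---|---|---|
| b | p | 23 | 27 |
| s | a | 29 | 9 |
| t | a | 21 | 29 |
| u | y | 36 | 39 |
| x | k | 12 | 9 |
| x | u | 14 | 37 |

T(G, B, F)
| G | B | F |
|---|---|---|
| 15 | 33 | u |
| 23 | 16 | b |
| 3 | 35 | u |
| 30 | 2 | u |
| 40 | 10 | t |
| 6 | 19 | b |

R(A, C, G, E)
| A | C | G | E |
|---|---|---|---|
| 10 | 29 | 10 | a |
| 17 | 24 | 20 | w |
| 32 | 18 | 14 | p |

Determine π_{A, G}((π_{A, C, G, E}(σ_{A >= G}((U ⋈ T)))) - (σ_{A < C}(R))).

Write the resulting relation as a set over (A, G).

{(27, 23), (27, 6), (39, 15), (39, 3), (39, 30)}

Joining U and T on F yields {(b, p, 23, 27, 23, 16), (b, p, 23, 27, 6, 19), (t, a, 21, 29, 40, 10), (u, y, 36, 39, 15, 33), (u, y, 36, 39, 3, 35), (u, y, 36, 39, 30, 2)}.
Selection A >= G: {(b, p, 23, 27, 23, 16), (b, p, 23, 27, 6, 19), (u, y, 36, 39, 15, 33), (u, y, 36, 39, 3, 35), (u, y, 36, 39, 30, 2)}
Projecting to A, C, G, E: {(27, 23, 23, p), (27, 23, 6, p), (39, 36, 15, y), (39, 36, 3, y), (39, 36, 30, y)}
Selection A < C: {(10, 29, 10, a), (17, 24, 20, w)}
Taking the difference: {(27, 23, 23, p), (27, 23, 6, p), (39, 36, 15, y), (39, 36, 3, y), (39, 36, 30, y)}
Projecting to A, G: {(27, 23), (27, 6), (39, 15), (39, 3), (39, 30)}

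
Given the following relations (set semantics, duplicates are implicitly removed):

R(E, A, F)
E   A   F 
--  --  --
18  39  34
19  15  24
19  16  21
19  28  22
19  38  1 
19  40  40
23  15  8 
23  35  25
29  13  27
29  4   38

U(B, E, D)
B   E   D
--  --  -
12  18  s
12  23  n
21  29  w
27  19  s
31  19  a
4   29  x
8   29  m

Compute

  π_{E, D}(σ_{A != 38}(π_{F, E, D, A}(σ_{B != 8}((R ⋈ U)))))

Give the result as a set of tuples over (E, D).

R ⋈ U (natural join on E): {(18, 39, 34, 12, s), (19, 15, 24, 27, s), (19, 15, 24, 31, a), (19, 16, 21, 27, s), (19, 16, 21, 31, a), (19, 28, 22, 27, s), (19, 28, 22, 31, a), (19, 38, 1, 27, s), (19, 38, 1, 31, a), (19, 40, 40, 27, s), (19, 40, 40, 31, a), (23, 15, 8, 12, n), (23, 35, 25, 12, n), (29, 13, 27, 21, w), (29, 13, 27, 4, x), (29, 13, 27, 8, m), (29, 4, 38, 21, w), (29, 4, 38, 4, x), (29, 4, 38, 8, m)}
Filtering on B != 8 leaves {(18, 39, 34, 12, s), (19, 15, 24, 27, s), (19, 15, 24, 31, a), (19, 16, 21, 27, s), (19, 16, 21, 31, a), (19, 28, 22, 27, s), (19, 28, 22, 31, a), (19, 38, 1, 27, s), (19, 38, 1, 31, a), (19, 40, 40, 27, s), (19, 40, 40, 31, a), (23, 15, 8, 12, n), (23, 35, 25, 12, n), (29, 13, 27, 21, w), (29, 13, 27, 4, x), (29, 4, 38, 21, w), (29, 4, 38, 4, x)}.
Keep only column(s) F, E, D, A: {(1, 19, a, 38), (1, 19, s, 38), (21, 19, a, 16), (21, 19, s, 16), (22, 19, a, 28), (22, 19, s, 28), (24, 19, a, 15), (24, 19, s, 15), (25, 23, n, 35), (27, 29, w, 13), (27, 29, x, 13), (34, 18, s, 39), (38, 29, w, 4), (38, 29, x, 4), (40, 19, a, 40), (40, 19, s, 40), (8, 23, n, 15)}
Filtering on A != 38 leaves {(21, 19, a, 16), (21, 19, s, 16), (22, 19, a, 28), (22, 19, s, 28), (24, 19, a, 15), (24, 19, s, 15), (25, 23, n, 35), (27, 29, w, 13), (27, 29, x, 13), (34, 18, s, 39), (38, 29, w, 4), (38, 29, x, 4), (40, 19, a, 40), (40, 19, s, 40), (8, 23, n, 15)}.
Keep only column(s) E, D (9 duplicate(s) eliminated): {(18, s), (19, a), (19, s), (23, n), (29, w), (29, x)}

{(18, s), (19, a), (19, s), (23, n), (29, w), (29, x)}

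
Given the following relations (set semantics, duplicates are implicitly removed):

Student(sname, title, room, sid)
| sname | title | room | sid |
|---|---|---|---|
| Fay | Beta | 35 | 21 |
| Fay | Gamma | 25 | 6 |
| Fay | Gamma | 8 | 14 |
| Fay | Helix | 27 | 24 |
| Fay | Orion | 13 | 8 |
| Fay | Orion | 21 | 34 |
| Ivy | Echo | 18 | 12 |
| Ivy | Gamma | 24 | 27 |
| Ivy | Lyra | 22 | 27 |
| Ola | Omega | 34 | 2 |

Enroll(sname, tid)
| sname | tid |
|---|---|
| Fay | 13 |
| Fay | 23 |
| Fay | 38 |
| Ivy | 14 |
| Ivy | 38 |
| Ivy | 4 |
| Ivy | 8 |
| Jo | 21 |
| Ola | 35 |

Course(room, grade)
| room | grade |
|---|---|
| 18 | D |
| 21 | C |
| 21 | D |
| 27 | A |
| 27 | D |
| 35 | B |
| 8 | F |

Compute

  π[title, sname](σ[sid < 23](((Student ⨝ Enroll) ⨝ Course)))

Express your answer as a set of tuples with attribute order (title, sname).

Student ⋈ Enroll (natural join on sname): {(Fay, Beta, 35, 21, 13), (Fay, Beta, 35, 21, 23), (Fay, Beta, 35, 21, 38), (Fay, Gamma, 25, 6, 13), (Fay, Gamma, 25, 6, 23), (Fay, Gamma, 25, 6, 38), (Fay, Gamma, 8, 14, 13), (Fay, Gamma, 8, 14, 23), (Fay, Gamma, 8, 14, 38), (Fay, Helix, 27, 24, 13), (Fay, Helix, 27, 24, 23), (Fay, Helix, 27, 24, 38), (Fay, Orion, 13, 8, 13), (Fay, Orion, 13, 8, 23), (Fay, Orion, 13, 8, 38), (Fay, Orion, 21, 34, 13), (Fay, Orion, 21, 34, 23), (Fay, Orion, 21, 34, 38), (Ivy, Echo, 18, 12, 14), (Ivy, Echo, 18, 12, 38), (Ivy, Echo, 18, 12, 4), (Ivy, Echo, 18, 12, 8), (Ivy, Gamma, 24, 27, 14), (Ivy, Gamma, 24, 27, 38), (Ivy, Gamma, 24, 27, 4), (Ivy, Gamma, 24, 27, 8), (Ivy, Lyra, 22, 27, 14), (Ivy, Lyra, 22, 27, 38), (Ivy, Lyra, 22, 27, 4), (Ivy, Lyra, 22, 27, 8), (Ola, Omega, 34, 2, 35)}
(Student ⨝ Enroll) ⋈ Course (natural join on room): {(Fay, Beta, 35, 21, 13, B), (Fay, Beta, 35, 21, 23, B), (Fay, Beta, 35, 21, 38, B), (Fay, Gamma, 8, 14, 13, F), (Fay, Gamma, 8, 14, 23, F), (Fay, Gamma, 8, 14, 38, F), (Fay, Helix, 27, 24, 13, A), (Fay, Helix, 27, 24, 13, D), (Fay, Helix, 27, 24, 23, A), (Fay, Helix, 27, 24, 23, D), (Fay, Helix, 27, 24, 38, A), (Fay, Helix, 27, 24, 38, D), (Fay, Orion, 21, 34, 13, C), (Fay, Orion, 21, 34, 13, D), (Fay, Orion, 21, 34, 23, C), (Fay, Orion, 21, 34, 23, D), (Fay, Orion, 21, 34, 38, C), (Fay, Orion, 21, 34, 38, D), (Ivy, Echo, 18, 12, 14, D), (Ivy, Echo, 18, 12, 38, D), (Ivy, Echo, 18, 12, 4, D), (Ivy, Echo, 18, 12, 8, D)}
σ[sid < 23]: keep tuples satisfying sid < 23 → {(Fay, Beta, 35, 21, 13, B), (Fay, Beta, 35, 21, 23, B), (Fay, Beta, 35, 21, 38, B), (Fay, Gamma, 8, 14, 13, F), (Fay, Gamma, 8, 14, 23, F), (Fay, Gamma, 8, 14, 38, F), (Ivy, Echo, 18, 12, 14, D), (Ivy, Echo, 18, 12, 38, D), (Ivy, Echo, 18, 12, 4, D), (Ivy, Echo, 18, 12, 8, D)}
Keep only column(s) title, sname (7 duplicate(s) eliminated): {(Beta, Fay), (Echo, Ivy), (Gamma, Fay)}

{(Beta, Fay), (Echo, Ivy), (Gamma, Fay)}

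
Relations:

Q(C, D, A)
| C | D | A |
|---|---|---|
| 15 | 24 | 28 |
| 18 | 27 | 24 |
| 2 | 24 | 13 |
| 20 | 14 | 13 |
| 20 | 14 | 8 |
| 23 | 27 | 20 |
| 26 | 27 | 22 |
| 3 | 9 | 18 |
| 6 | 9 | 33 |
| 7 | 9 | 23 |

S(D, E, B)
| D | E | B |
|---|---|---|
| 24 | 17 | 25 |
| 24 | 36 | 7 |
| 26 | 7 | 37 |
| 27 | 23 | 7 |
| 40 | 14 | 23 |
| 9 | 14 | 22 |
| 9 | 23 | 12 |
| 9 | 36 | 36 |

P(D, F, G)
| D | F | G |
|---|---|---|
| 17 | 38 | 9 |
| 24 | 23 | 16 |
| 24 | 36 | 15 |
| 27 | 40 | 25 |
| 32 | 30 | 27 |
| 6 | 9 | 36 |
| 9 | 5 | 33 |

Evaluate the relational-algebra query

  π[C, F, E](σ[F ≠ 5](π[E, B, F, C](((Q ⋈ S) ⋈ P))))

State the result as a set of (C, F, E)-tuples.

{(15, 23, 17), (15, 23, 36), (15, 36, 17), (15, 36, 36), (18, 40, 23), (2, 23, 17), (2, 23, 36), (2, 36, 17), (2, 36, 36), (23, 40, 23), (26, 40, 23)}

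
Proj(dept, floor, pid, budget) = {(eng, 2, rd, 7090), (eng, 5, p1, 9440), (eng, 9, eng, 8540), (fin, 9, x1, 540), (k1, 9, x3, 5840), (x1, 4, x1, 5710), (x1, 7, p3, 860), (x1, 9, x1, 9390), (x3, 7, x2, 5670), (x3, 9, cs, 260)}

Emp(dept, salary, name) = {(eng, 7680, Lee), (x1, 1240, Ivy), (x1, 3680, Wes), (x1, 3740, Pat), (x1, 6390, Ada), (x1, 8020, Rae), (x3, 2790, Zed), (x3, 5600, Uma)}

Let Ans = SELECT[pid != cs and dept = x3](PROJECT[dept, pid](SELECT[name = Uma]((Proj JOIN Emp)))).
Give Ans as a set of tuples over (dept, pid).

{(x3, x2)}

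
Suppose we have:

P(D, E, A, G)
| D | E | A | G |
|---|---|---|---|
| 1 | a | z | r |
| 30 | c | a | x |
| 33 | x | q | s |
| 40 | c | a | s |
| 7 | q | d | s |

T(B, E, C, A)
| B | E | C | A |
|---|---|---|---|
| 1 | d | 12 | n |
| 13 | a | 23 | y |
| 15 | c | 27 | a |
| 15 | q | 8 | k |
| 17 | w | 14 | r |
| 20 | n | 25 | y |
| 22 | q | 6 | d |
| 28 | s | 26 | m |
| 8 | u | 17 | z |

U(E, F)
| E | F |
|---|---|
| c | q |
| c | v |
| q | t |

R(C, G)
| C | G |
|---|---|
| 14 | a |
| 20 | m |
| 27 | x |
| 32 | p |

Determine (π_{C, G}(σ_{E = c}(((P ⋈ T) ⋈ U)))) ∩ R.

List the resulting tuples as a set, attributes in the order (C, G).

Natural join on E, A: {(30, c, a, x, 15, 27), (40, c, a, s, 15, 27), (7, q, d, s, 22, 6)}
Natural join on E: {(30, c, a, x, 15, 27, q), (30, c, a, x, 15, 27, v), (40, c, a, s, 15, 27, q), (40, c, a, s, 15, 27, v), (7, q, d, s, 22, 6, t)}
Filtering on E = c leaves {(30, c, a, x, 15, 27, q), (30, c, a, x, 15, 27, v), (40, c, a, s, 15, 27, q), (40, c, a, s, 15, 27, v)}.
π[C, G]: project onto (C, G) (2 duplicate(s) eliminated) → {(27, s), (27, x)}
Set intersection of the two operands is {(27, x)}.

{(27, x)}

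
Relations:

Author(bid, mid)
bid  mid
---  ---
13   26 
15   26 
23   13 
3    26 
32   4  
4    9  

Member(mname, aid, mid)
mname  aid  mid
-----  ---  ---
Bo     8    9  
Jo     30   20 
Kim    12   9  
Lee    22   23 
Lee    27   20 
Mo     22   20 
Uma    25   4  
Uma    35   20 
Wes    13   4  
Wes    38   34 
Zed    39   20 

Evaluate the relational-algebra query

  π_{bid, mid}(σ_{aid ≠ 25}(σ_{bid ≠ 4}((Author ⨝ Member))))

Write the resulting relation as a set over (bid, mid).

Author ⋈ Member (natural join on mid): {(32, 4, Uma, 25), (32, 4, Wes, 13), (4, 9, Bo, 8), (4, 9, Kim, 12)}
Apply σ_{bid ≠ 4}; surviving tuples: {(32, 4, Uma, 25), (32, 4, Wes, 13)}
Apply σ_{aid ≠ 25}; surviving tuples: {(32, 4, Wes, 13)}
π[bid, mid]: project onto (bid, mid) → {(32, 4)}

{(32, 4)}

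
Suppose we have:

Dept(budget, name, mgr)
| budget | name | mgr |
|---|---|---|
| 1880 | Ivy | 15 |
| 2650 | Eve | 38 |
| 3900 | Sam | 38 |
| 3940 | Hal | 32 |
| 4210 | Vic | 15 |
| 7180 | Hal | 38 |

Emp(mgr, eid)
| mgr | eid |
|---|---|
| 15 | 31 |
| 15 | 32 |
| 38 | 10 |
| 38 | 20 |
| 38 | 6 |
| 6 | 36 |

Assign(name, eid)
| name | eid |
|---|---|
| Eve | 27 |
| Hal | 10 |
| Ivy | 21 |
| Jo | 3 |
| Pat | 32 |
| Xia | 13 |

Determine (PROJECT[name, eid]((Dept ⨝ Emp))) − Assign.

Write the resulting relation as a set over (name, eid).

{(Eve, 10), (Eve, 20), (Eve, 6), (Hal, 20), (Hal, 6), (Ivy, 31), (Ivy, 32), (Sam, 10), (Sam, 20), (Sam, 6), (Vic, 31), (Vic, 32)}

Natural join on mgr: {(1880, Ivy, 15, 31), (1880, Ivy, 15, 32), (2650, Eve, 38, 10), (2650, Eve, 38, 20), (2650, Eve, 38, 6), (3900, Sam, 38, 10), (3900, Sam, 38, 20), (3900, Sam, 38, 6), (4210, Vic, 15, 31), (4210, Vic, 15, 32), (7180, Hal, 38, 10), (7180, Hal, 38, 20), (7180, Hal, 38, 6)}
Keep only column(s) name, eid: {(Eve, 10), (Eve, 20), (Eve, 6), (Hal, 10), (Hal, 20), (Hal, 6), (Ivy, 31), (Ivy, 32), (Sam, 10), (Sam, 20), (Sam, 6), (Vic, 31), (Vic, 32)}
Set difference of the two operands is {(Eve, 10), (Eve, 20), (Eve, 6), (Hal, 20), (Hal, 6), (Ivy, 31), (Ivy, 32), (Sam, 10), (Sam, 20), (Sam, 6), (Vic, 31), (Vic, 32)}.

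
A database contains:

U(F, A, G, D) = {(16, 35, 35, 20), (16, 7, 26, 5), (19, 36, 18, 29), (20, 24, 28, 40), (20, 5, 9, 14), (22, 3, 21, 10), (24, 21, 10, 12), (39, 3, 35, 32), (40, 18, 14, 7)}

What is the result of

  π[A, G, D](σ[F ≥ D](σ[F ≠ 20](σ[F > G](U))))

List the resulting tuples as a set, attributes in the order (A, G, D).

Filtering on F > G leaves {(19, 36, 18, 29), (20, 5, 9, 14), (22, 3, 21, 10), (24, 21, 10, 12), (39, 3, 35, 32), (40, 18, 14, 7)}.
Filtering on F ≠ 20 leaves {(19, 36, 18, 29), (22, 3, 21, 10), (24, 21, 10, 12), (39, 3, 35, 32), (40, 18, 14, 7)}.
Filtering on F ≥ D leaves {(22, 3, 21, 10), (24, 21, 10, 12), (39, 3, 35, 32), (40, 18, 14, 7)}.
π_{A, G, D} gives {(18, 14, 7), (21, 10, 12), (3, 21, 10), (3, 35, 32)}.

{(18, 14, 7), (21, 10, 12), (3, 21, 10), (3, 35, 32)}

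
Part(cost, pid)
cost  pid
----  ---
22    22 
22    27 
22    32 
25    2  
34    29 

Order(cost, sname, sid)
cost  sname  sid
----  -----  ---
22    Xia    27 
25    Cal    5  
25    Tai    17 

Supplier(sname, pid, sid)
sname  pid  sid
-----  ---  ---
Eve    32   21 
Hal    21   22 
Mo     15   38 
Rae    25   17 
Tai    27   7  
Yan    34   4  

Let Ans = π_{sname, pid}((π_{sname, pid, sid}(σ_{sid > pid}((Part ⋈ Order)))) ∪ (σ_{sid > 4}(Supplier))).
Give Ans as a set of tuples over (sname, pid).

{(Cal, 2), (Eve, 32), (Hal, 21), (Mo, 15), (Rae, 25), (Tai, 2), (Tai, 27), (Xia, 22)}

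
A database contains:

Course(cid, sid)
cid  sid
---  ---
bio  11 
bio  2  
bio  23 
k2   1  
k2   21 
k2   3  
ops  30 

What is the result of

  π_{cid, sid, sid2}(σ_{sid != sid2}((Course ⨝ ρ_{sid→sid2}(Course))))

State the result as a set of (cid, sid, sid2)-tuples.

ρ[sid→sid2]: schema becomes (cid, sid2); tuples unchanged.
Natural join on cid: {(bio, 11, 11), (bio, 11, 2), (bio, 11, 23), (bio, 2, 11), (bio, 2, 2), (bio, 2, 23), (bio, 23, 11), (bio, 23, 2), (bio, 23, 23), (k2, 1, 1), (k2, 1, 21), (k2, 1, 3), (k2, 21, 1), (k2, 21, 21), (k2, 21, 3), (k2, 3, 1), (k2, 3, 21), (k2, 3, 3), (ops, 30, 30)}
Selection sid != sid2: {(bio, 11, 2), (bio, 11, 23), (bio, 2, 11), (bio, 2, 23), (bio, 23, 11), (bio, 23, 2), (k2, 1, 21), (k2, 1, 3), (k2, 21, 1), (k2, 21, 3), (k2, 3, 1), (k2, 3, 21)}
π[cid, sid, sid2]: project onto (cid, sid, sid2) → {(bio, 11, 2), (bio, 11, 23), (bio, 2, 11), (bio, 2, 23), (bio, 23, 11), (bio, 23, 2), (k2, 1, 21), (k2, 1, 3), (k2, 21, 1), (k2, 21, 3), (k2, 3, 1), (k2, 3, 21)}

{(bio, 11, 2), (bio, 11, 23), (bio, 2, 11), (bio, 2, 23), (bio, 23, 11), (bio, 23, 2), (k2, 1, 21), (k2, 1, 3), (k2, 21, 1), (k2, 21, 3), (k2, 3, 1), (k2, 3, 21)}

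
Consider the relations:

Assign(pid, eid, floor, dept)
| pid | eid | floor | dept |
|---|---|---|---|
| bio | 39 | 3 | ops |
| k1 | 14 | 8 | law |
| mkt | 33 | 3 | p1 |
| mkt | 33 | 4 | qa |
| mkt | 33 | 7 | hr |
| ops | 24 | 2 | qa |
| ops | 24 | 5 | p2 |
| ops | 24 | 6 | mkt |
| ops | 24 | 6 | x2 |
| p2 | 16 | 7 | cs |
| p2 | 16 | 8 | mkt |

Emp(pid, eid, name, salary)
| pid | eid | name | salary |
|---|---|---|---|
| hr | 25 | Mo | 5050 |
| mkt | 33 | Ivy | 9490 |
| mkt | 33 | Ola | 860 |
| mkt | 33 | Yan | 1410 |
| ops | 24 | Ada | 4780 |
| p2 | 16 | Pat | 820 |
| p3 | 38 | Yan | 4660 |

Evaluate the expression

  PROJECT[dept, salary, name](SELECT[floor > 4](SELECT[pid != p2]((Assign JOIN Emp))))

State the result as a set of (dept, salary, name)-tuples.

{(hr, 1410, Yan), (hr, 860, Ola), (hr, 9490, Ivy), (mkt, 4780, Ada), (p2, 4780, Ada), (x2, 4780, Ada)}

Joining Assign and Emp on pid, eid yields {(mkt, 33, 3, p1, Ivy, 9490), (mkt, 33, 3, p1, Ola, 860), (mkt, 33, 3, p1, Yan, 1410), (mkt, 33, 4, qa, Ivy, 9490), (mkt, 33, 4, qa, Ola, 860), (mkt, 33, 4, qa, Yan, 1410), (mkt, 33, 7, hr, Ivy, 9490), (mkt, 33, 7, hr, Ola, 860), (mkt, 33, 7, hr, Yan, 1410), (ops, 24, 2, qa, Ada, 4780), (ops, 24, 5, p2, Ada, 4780), (ops, 24, 6, mkt, Ada, 4780), (ops, 24, 6, x2, Ada, 4780), (p2, 16, 7, cs, Pat, 820), (p2, 16, 8, mkt, Pat, 820)}.
Filtering on pid != p2 leaves {(mkt, 33, 3, p1, Ivy, 9490), (mkt, 33, 3, p1, Ola, 860), (mkt, 33, 3, p1, Yan, 1410), (mkt, 33, 4, qa, Ivy, 9490), (mkt, 33, 4, qa, Ola, 860), (mkt, 33, 4, qa, Yan, 1410), (mkt, 33, 7, hr, Ivy, 9490), (mkt, 33, 7, hr, Ola, 860), (mkt, 33, 7, hr, Yan, 1410), (ops, 24, 2, qa, Ada, 4780), (ops, 24, 5, p2, Ada, 4780), (ops, 24, 6, mkt, Ada, 4780), (ops, 24, 6, x2, Ada, 4780)}.
Filtering on floor > 4 leaves {(mkt, 33, 7, hr, Ivy, 9490), (mkt, 33, 7, hr, Ola, 860), (mkt, 33, 7, hr, Yan, 1410), (ops, 24, 5, p2, Ada, 4780), (ops, 24, 6, mkt, Ada, 4780), (ops, 24, 6, x2, Ada, 4780)}.
π_{dept, salary, name} gives {(hr, 1410, Yan), (hr, 860, Ola), (hr, 9490, Ivy), (mkt, 4780, Ada), (p2, 4780, Ada), (x2, 4780, Ada)}.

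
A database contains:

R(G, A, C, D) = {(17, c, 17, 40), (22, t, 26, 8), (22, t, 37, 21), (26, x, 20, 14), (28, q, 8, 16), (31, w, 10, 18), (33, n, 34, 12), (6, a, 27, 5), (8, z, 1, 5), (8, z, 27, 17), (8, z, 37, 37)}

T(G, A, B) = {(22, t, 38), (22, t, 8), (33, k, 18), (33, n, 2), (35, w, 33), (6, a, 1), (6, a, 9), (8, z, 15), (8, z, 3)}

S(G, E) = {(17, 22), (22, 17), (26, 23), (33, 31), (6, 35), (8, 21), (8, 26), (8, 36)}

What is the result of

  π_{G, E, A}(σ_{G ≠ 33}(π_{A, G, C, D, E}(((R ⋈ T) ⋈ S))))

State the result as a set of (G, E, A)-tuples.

R ⋈ T (natural join on G, A): {(22, t, 26, 8, 38), (22, t, 26, 8, 8), (22, t, 37, 21, 38), (22, t, 37, 21, 8), (33, n, 34, 12, 2), (6, a, 27, 5, 1), (6, a, 27, 5, 9), (8, z, 1, 5, 15), (8, z, 1, 5, 3), (8, z, 27, 17, 15), (8, z, 27, 17, 3), (8, z, 37, 37, 15), (8, z, 37, 37, 3)}
(R ⋈ T) ⋈ S (natural join on G): {(22, t, 26, 8, 38, 17), (22, t, 26, 8, 8, 17), (22, t, 37, 21, 38, 17), (22, t, 37, 21, 8, 17), (33, n, 34, 12, 2, 31), (6, a, 27, 5, 1, 35), (6, a, 27, 5, 9, 35), (8, z, 1, 5, 15, 21), (8, z, 1, 5, 15, 26), (8, z, 1, 5, 15, 36), (8, z, 1, 5, 3, 21), (8, z, 1, 5, 3, 26), (8, z, 1, 5, 3, 36), (8, z, 27, 17, 15, 21), (8, z, 27, 17, 15, 26), (8, z, 27, 17, 15, 36), (8, z, 27, 17, 3, 21), (8, z, 27, 17, 3, 26), (8, z, 27, 17, 3, 36), (8, z, 37, 37, 15, 21), (8, z, 37, 37, 15, 26), (8, z, 37, 37, 15, 36), (8, z, 37, 37, 3, 21), (8, z, 37, 37, 3, 26), (8, z, 37, 37, 3, 36)}
π[A, G, C, D, E]: project onto (A, G, C, D, E) (12 duplicate(s) eliminated) → {(a, 6, 27, 5, 35), (n, 33, 34, 12, 31), (t, 22, 26, 8, 17), (t, 22, 37, 21, 17), (z, 8, 1, 5, 21), (z, 8, 1, 5, 26), (z, 8, 1, 5, 36), (z, 8, 27, 17, 21), (z, 8, 27, 17, 26), (z, 8, 27, 17, 36), (z, 8, 37, 37, 21), (z, 8, 37, 37, 26), (z, 8, 37, 37, 36)}
Filtering on G ≠ 33 leaves {(a, 6, 27, 5, 35), (t, 22, 26, 8, 17), (t, 22, 37, 21, 17), (z, 8, 1, 5, 21), (z, 8, 1, 5, 26), (z, 8, 1, 5, 36), (z, 8, 27, 17, 21), (z, 8, 27, 17, 26), (z, 8, 27, 17, 36), (z, 8, 37, 37, 21), (z, 8, 37, 37, 26), (z, 8, 37, 37, 36)}.
π[G, E, A]: project onto (G, E, A) (7 duplicate(s) eliminated) → {(22, 17, t), (6, 35, a), (8, 21, z), (8, 26, z), (8, 36, z)}

{(22, 17, t), (6, 35, a), (8, 21, z), (8, 26, z), (8, 36, z)}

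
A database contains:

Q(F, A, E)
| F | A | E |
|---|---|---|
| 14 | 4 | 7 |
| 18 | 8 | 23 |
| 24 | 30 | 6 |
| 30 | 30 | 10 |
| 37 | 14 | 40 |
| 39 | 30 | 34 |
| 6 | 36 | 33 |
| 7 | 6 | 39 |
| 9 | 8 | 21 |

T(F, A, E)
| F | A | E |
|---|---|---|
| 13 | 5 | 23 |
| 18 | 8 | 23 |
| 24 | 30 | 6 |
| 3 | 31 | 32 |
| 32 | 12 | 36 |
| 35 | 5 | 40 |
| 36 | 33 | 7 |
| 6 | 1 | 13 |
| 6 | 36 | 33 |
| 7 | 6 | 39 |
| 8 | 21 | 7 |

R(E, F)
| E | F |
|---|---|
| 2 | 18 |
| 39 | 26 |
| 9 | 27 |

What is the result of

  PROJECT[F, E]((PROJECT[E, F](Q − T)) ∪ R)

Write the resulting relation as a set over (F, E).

{(14, 7), (18, 2), (26, 39), (27, 9), (30, 10), (37, 40), (39, 34), (9, 21)}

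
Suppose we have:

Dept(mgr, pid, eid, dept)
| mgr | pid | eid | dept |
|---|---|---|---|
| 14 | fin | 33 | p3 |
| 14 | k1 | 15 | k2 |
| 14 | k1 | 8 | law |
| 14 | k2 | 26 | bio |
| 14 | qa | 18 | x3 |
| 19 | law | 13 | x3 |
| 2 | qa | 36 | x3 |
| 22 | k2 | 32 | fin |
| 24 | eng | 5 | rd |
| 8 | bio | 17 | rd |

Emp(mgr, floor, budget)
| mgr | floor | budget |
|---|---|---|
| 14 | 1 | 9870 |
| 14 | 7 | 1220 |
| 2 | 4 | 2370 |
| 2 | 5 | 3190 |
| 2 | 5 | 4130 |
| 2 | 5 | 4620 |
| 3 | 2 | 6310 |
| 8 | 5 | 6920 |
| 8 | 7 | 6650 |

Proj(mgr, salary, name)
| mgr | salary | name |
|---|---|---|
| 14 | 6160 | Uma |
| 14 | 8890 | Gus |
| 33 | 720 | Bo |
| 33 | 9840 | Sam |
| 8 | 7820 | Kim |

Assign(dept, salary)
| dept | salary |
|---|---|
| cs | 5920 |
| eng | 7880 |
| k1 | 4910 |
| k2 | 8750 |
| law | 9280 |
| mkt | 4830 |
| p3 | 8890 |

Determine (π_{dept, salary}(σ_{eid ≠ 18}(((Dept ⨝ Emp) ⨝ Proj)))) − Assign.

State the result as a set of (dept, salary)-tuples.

Natural join on mgr: {(14, fin, 33, p3, 1, 9870), (14, fin, 33, p3, 7, 1220), (14, k1, 15, k2, 1, 9870), (14, k1, 15, k2, 7, 1220), (14, k1, 8, law, 1, 9870), (14, k1, 8, law, 7, 1220), (14, k2, 26, bio, 1, 9870), (14, k2, 26, bio, 7, 1220), (14, qa, 18, x3, 1, 9870), (14, qa, 18, x3, 7, 1220), (2, qa, 36, x3, 4, 2370), (2, qa, 36, x3, 5, 3190), (2, qa, 36, x3, 5, 4130), (2, qa, 36, x3, 5, 4620), (8, bio, 17, rd, 5, 6920), (8, bio, 17, rd, 7, 6650)}
Natural join on mgr: {(14, fin, 33, p3, 1, 9870, 6160, Uma), (14, fin, 33, p3, 1, 9870, 8890, Gus), (14, fin, 33, p3, 7, 1220, 6160, Uma), (14, fin, 33, p3, 7, 1220, 8890, Gus), (14, k1, 15, k2, 1, 9870, 6160, Uma), (14, k1, 15, k2, 1, 9870, 8890, Gus), (14, k1, 15, k2, 7, 1220, 6160, Uma), (14, k1, 15, k2, 7, 1220, 8890, Gus), (14, k1, 8, law, 1, 9870, 6160, Uma), (14, k1, 8, law, 1, 9870, 8890, Gus), (14, k1, 8, law, 7, 1220, 6160, Uma), (14, k1, 8, law, 7, 1220, 8890, Gus), (14, k2, 26, bio, 1, 9870, 6160, Uma), (14, k2, 26, bio, 1, 9870, 8890, Gus), (14, k2, 26, bio, 7, 1220, 6160, Uma), (14, k2, 26, bio, 7, 1220, 8890, Gus), (14, qa, 18, x3, 1, 9870, 6160, Uma), (14, qa, 18, x3, 1, 9870, 8890, Gus), (14, qa, 18, x3, 7, 1220, 6160, Uma), (14, qa, 18, x3, 7, 1220, 8890, Gus), (8, bio, 17, rd, 5, 6920, 7820, Kim), (8, bio, 17, rd, 7, 6650, 7820, Kim)}
σ[eid ≠ 18]: keep tuples satisfying eid ≠ 18 → {(14, fin, 33, p3, 1, 9870, 6160, Uma), (14, fin, 33, p3, 1, 9870, 8890, Gus), (14, fin, 33, p3, 7, 1220, 6160, Uma), (14, fin, 33, p3, 7, 1220, 8890, Gus), (14, k1, 15, k2, 1, 9870, 6160, Uma), (14, k1, 15, k2, 1, 9870, 8890, Gus), (14, k1, 15, k2, 7, 1220, 6160, Uma), (14, k1, 15, k2, 7, 1220, 8890, Gus), (14, k1, 8, law, 1, 9870, 6160, Uma), (14, k1, 8, law, 1, 9870, 8890, Gus), (14, k1, 8, law, 7, 1220, 6160, Uma), (14, k1, 8, law, 7, 1220, 8890, Gus), (14, k2, 26, bio, 1, 9870, 6160, Uma), (14, k2, 26, bio, 1, 9870, 8890, Gus), (14, k2, 26, bio, 7, 1220, 6160, Uma), (14, k2, 26, bio, 7, 1220, 8890, Gus), (8, bio, 17, rd, 5, 6920, 7820, Kim), (8, bio, 17, rd, 7, 6650, 7820, Kim)}
Keep only column(s) dept, salary (9 duplicate(s) eliminated): {(bio, 6160), (bio, 8890), (k2, 6160), (k2, 8890), (law, 6160), (law, 8890), (p3, 6160), (p3, 8890), (rd, 7820)}
Taking the difference: {(bio, 6160), (bio, 8890), (k2, 6160), (k2, 8890), (law, 6160), (law, 8890), (p3, 6160), (rd, 7820)}

{(bio, 6160), (bio, 8890), (k2, 6160), (k2, 8890), (law, 6160), (law, 8890), (p3, 6160), (rd, 7820)}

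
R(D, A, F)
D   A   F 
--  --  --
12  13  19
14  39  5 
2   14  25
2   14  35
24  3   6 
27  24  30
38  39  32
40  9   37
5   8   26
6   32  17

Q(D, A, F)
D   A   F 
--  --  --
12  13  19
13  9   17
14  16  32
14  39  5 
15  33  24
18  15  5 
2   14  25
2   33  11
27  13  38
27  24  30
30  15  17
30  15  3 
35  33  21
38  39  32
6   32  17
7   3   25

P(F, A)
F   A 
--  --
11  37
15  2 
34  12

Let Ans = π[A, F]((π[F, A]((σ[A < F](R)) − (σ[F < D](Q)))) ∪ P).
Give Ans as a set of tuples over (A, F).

Apply σ_{A < F}; surviving tuples: {(12, 13, 19), (2, 14, 25), (2, 14, 35), (24, 3, 6), (27, 24, 30), (40, 9, 37), (5, 8, 26)}
Apply σ_{F < D}; surviving tuples: {(14, 39, 5), (18, 15, 5), (30, 15, 17), (30, 15, 3), (35, 33, 21), (38, 39, 32)}
Taking the difference: {(12, 13, 19), (2, 14, 25), (2, 14, 35), (24, 3, 6), (27, 24, 30), (40, 9, 37), (5, 8, 26)}
π[F, A]: project onto (F, A) → {(19, 13), (25, 14), (26, 8), (30, 24), (35, 14), (37, 9), (6, 3)}
Taking the union: {(11, 37), (15, 2), (19, 13), (25, 14), (26, 8), (30, 24), (34, 12), (35, 14), (37, 9), (6, 3)}
π[A, F]: project onto (A, F) → {(12, 34), (13, 19), (14, 25), (14, 35), (2, 15), (24, 30), (3, 6), (37, 11), (8, 26), (9, 37)}

{(12, 34), (13, 19), (14, 25), (14, 35), (2, 15), (24, 30), (3, 6), (37, 11), (8, 26), (9, 37)}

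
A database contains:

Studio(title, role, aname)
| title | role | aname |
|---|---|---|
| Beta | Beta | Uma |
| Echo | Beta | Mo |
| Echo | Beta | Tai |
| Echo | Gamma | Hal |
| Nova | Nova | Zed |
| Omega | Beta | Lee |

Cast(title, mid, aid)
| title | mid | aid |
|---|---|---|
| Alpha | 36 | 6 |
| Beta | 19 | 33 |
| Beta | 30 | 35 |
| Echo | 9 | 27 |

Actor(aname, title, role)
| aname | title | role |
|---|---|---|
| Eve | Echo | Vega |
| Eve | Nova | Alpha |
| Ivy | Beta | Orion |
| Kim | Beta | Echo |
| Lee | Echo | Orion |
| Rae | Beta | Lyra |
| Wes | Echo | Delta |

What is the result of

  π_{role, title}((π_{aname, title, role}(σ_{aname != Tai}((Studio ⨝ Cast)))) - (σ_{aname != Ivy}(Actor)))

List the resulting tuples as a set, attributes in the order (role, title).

Natural join on title: {(Beta, Beta, Uma, 19, 33), (Beta, Beta, Uma, 30, 35), (Echo, Beta, Mo, 9, 27), (Echo, Beta, Tai, 9, 27), (Echo, Gamma, Hal, 9, 27)}
Selection aname != Tai: {(Beta, Beta, Uma, 19, 33), (Beta, Beta, Uma, 30, 35), (Echo, Beta, Mo, 9, 27), (Echo, Gamma, Hal, 9, 27)}
π[aname, title, role]: project onto (aname, title, role) (1 duplicate(s) eliminated) → {(Hal, Echo, Gamma), (Mo, Echo, Beta), (Uma, Beta, Beta)}
Selection aname != Ivy: {(Eve, Echo, Vega), (Eve, Nova, Alpha), (Kim, Beta, Echo), (Lee, Echo, Orion), (Rae, Beta, Lyra), (Wes, Echo, Delta)}
Difference: {(Hal, Echo, Gamma), (Mo, Echo, Beta), (Uma, Beta, Beta)} with {(Eve, Echo, Vega), (Eve, Nova, Alpha), (Kim, Beta, Echo), (Lee, Echo, Orion), (Rae, Beta, Lyra), (Wes, Echo, Delta)} → {(Hal, Echo, Gamma), (Mo, Echo, Beta), (Uma, Beta, Beta)}
π[role, title]: project onto (role, title) → {(Beta, Beta), (Beta, Echo), (Gamma, Echo)}

{(Beta, Beta), (Beta, Echo), (Gamma, Echo)}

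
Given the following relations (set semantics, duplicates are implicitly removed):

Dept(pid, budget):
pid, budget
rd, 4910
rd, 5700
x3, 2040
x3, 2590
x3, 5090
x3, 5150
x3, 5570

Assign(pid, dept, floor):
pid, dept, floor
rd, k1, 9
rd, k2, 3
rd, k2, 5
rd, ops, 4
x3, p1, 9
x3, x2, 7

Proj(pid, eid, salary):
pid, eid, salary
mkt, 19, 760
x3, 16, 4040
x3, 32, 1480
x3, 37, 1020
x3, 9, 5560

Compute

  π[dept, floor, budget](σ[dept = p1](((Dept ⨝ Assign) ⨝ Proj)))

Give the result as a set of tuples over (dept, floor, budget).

Natural join on pid: {(rd, 4910, k1, 9), (rd, 4910, k2, 3), (rd, 4910, k2, 5), (rd, 4910, ops, 4), (rd, 5700, k1, 9), (rd, 5700, k2, 3), (rd, 5700, k2, 5), (rd, 5700, ops, 4), (x3, 2040, p1, 9), (x3, 2040, x2, 7), (x3, 2590, p1, 9), (x3, 2590, x2, 7), (x3, 5090, p1, 9), (x3, 5090, x2, 7), (x3, 5150, p1, 9), (x3, 5150, x2, 7), (x3, 5570, p1, 9), (x3, 5570, x2, 7)}
Natural join on pid: {(x3, 2040, p1, 9, 16, 4040), (x3, 2040, p1, 9, 32, 1480), (x3, 2040, p1, 9, 37, 1020), (x3, 2040, p1, 9, 9, 5560), (x3, 2040, x2, 7, 16, 4040), (x3, 2040, x2, 7, 32, 1480), (x3, 2040, x2, 7, 37, 1020), (x3, 2040, x2, 7, 9, 5560), (x3, 2590, p1, 9, 16, 4040), (x3, 2590, p1, 9, 32, 1480), (x3, 2590, p1, 9, 37, 1020), (x3, 2590, p1, 9, 9, 5560), (x3, 2590, x2, 7, 16, 4040), (x3, 2590, x2, 7, 32, 1480), (x3, 2590, x2, 7, 37, 1020), (x3, 2590, x2, 7, 9, 5560), (x3, 5090, p1, 9, 16, 4040), (x3, 5090, p1, 9, 32, 1480), (x3, 5090, p1, 9, 37, 1020), (x3, 5090, p1, 9, 9, 5560), (x3, 5090, x2, 7, 16, 4040), (x3, 5090, x2, 7, 32, 1480), (x3, 5090, x2, 7, 37, 1020), (x3, 5090, x2, 7, 9, 5560), (x3, 5150, p1, 9, 16, 4040), (x3, 5150, p1, 9, 32, 1480), (x3, 5150, p1, 9, 37, 1020), (x3, 5150, p1, 9, 9, 5560), (x3, 5150, x2, 7, 16, 4040), (x3, 5150, x2, 7, 32, 1480), (x3, 5150, x2, 7, 37, 1020), (x3, 5150, x2, 7, 9, 5560), (x3, 5570, p1, 9, 16, 4040), (x3, 5570, p1, 9, 32, 1480), (x3, 5570, p1, 9, 37, 1020), (x3, 5570, p1, 9, 9, 5560), (x3, 5570, x2, 7, 16, 4040), (x3, 5570, x2, 7, 32, 1480), (x3, 5570, x2, 7, 37, 1020), (x3, 5570, x2, 7, 9, 5560)}
σ[dept = p1]: keep tuples satisfying dept = p1 → {(x3, 2040, p1, 9, 16, 4040), (x3, 2040, p1, 9, 32, 1480), (x3, 2040, p1, 9, 37, 1020), (x3, 2040, p1, 9, 9, 5560), (x3, 2590, p1, 9, 16, 4040), (x3, 2590, p1, 9, 32, 1480), (x3, 2590, p1, 9, 37, 1020), (x3, 2590, p1, 9, 9, 5560), (x3, 5090, p1, 9, 16, 4040), (x3, 5090, p1, 9, 32, 1480), (x3, 5090, p1, 9, 37, 1020), (x3, 5090, p1, 9, 9, 5560), (x3, 5150, p1, 9, 16, 4040), (x3, 5150, p1, 9, 32, 1480), (x3, 5150, p1, 9, 37, 1020), (x3, 5150, p1, 9, 9, 5560), (x3, 5570, p1, 9, 16, 4040), (x3, 5570, p1, 9, 32, 1480), (x3, 5570, p1, 9, 37, 1020), (x3, 5570, p1, 9, 9, 5560)}
π[dept, floor, budget]: project onto (dept, floor, budget) (15 duplicate(s) eliminated) → {(p1, 9, 2040), (p1, 9, 2590), (p1, 9, 5090), (p1, 9, 5150), (p1, 9, 5570)}

{(p1, 9, 2040), (p1, 9, 2590), (p1, 9, 5090), (p1, 9, 5150), (p1, 9, 5570)}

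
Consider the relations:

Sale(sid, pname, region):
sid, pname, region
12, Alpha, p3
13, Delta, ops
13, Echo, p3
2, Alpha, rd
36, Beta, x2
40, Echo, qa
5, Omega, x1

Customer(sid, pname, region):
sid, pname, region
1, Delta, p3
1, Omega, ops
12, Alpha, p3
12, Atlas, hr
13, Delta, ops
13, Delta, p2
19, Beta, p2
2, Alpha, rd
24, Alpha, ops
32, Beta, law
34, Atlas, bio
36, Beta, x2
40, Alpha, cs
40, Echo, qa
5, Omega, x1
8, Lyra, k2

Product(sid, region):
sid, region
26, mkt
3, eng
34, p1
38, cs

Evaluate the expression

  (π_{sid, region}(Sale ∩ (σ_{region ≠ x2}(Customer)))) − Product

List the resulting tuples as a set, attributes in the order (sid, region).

Selection region ≠ x2: {(1, Delta, p3), (1, Omega, ops), (12, Alpha, p3), (12, Atlas, hr), (13, Delta, ops), (13, Delta, p2), (19, Beta, p2), (2, Alpha, rd), (24, Alpha, ops), (32, Beta, law), (34, Atlas, bio), (40, Alpha, cs), (40, Echo, qa), (5, Omega, x1), (8, Lyra, k2)}
Taking the intersection: {(12, Alpha, p3), (13, Delta, ops), (2, Alpha, rd), (40, Echo, qa), (5, Omega, x1)}
π[sid, region]: project onto (sid, region) → {(12, p3), (13, ops), (2, rd), (40, qa), (5, x1)}
Taking the difference: {(12, p3), (13, ops), (2, rd), (40, qa), (5, x1)}

{(12, p3), (13, ops), (2, rd), (40, qa), (5, x1)}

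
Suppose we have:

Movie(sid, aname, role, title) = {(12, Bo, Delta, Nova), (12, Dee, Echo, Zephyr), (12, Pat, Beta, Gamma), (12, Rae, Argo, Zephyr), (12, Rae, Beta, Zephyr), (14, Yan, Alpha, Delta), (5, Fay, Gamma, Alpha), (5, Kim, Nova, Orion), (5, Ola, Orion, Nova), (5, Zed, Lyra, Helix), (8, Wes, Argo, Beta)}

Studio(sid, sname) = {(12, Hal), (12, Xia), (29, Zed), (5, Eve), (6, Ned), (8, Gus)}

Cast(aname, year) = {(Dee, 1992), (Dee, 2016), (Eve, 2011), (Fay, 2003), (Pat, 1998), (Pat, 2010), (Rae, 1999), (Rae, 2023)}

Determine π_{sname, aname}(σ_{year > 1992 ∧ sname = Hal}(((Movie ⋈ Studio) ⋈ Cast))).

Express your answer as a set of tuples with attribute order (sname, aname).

Natural join on sid: {(12, Bo, Delta, Nova, Hal), (12, Bo, Delta, Nova, Xia), (12, Dee, Echo, Zephyr, Hal), (12, Dee, Echo, Zephyr, Xia), (12, Pat, Beta, Gamma, Hal), (12, Pat, Beta, Gamma, Xia), (12, Rae, Argo, Zephyr, Hal), (12, Rae, Argo, Zephyr, Xia), (12, Rae, Beta, Zephyr, Hal), (12, Rae, Beta, Zephyr, Xia), (5, Fay, Gamma, Alpha, Eve), (5, Kim, Nova, Orion, Eve), (5, Ola, Orion, Nova, Eve), (5, Zed, Lyra, Helix, Eve), (8, Wes, Argo, Beta, Gus)}
Natural join on aname: {(12, Dee, Echo, Zephyr, Hal, 1992), (12, Dee, Echo, Zephyr, Hal, 2016), (12, Dee, Echo, Zephyr, Xia, 1992), (12, Dee, Echo, Zephyr, Xia, 2016), (12, Pat, Beta, Gamma, Hal, 1998), (12, Pat, Beta, Gamma, Hal, 2010), (12, Pat, Beta, Gamma, Xia, 1998), (12, Pat, Beta, Gamma, Xia, 2010), (12, Rae, Argo, Zephyr, Hal, 1999), (12, Rae, Argo, Zephyr, Hal, 2023), (12, Rae, Argo, Zephyr, Xia, 1999), (12, Rae, Argo, Zephyr, Xia, 2023), (12, Rae, Beta, Zephyr, Hal, 1999), (12, Rae, Beta, Zephyr, Hal, 2023), (12, Rae, Beta, Zephyr, Xia, 1999), (12, Rae, Beta, Zephyr, Xia, 2023), (5, Fay, Gamma, Alpha, Eve, 2003)}
Filtering on year > 1992 ∧ sname = Hal leaves {(12, Dee, Echo, Zephyr, Hal, 2016), (12, Pat, Beta, Gamma, Hal, 1998), (12, Pat, Beta, Gamma, Hal, 2010), (12, Rae, Argo, Zephyr, Hal, 1999), (12, Rae, Argo, Zephyr, Hal, 2023), (12, Rae, Beta, Zephyr, Hal, 1999), (12, Rae, Beta, Zephyr, Hal, 2023)}.
π[sname, aname]: project onto (sname, aname) (4 duplicate(s) eliminated) → {(Hal, Dee), (Hal, Pat), (Hal, Rae)}

{(Hal, Dee), (Hal, Pat), (Hal, Rae)}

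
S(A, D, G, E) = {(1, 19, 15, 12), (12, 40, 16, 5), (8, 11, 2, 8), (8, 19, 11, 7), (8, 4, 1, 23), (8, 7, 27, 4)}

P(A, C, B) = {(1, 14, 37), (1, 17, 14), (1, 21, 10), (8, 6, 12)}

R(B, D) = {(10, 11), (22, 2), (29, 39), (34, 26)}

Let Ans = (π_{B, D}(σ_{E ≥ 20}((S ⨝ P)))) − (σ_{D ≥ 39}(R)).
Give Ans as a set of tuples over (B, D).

{(12, 4)}

Joining S and P on A yields {(1, 19, 15, 12, 14, 37), (1, 19, 15, 12, 17, 14), (1, 19, 15, 12, 21, 10), (8, 11, 2, 8, 6, 12), (8, 19, 11, 7, 6, 12), (8, 4, 1, 23, 6, 12), (8, 7, 27, 4, 6, 12)}.
Filtering on E ≥ 20 leaves {(8, 4, 1, 23, 6, 12)}.
Projecting to B, D: {(12, 4)}
Filtering on D ≥ 39 leaves {(29, 39)}.
Set difference of the two operands is {(12, 4)}.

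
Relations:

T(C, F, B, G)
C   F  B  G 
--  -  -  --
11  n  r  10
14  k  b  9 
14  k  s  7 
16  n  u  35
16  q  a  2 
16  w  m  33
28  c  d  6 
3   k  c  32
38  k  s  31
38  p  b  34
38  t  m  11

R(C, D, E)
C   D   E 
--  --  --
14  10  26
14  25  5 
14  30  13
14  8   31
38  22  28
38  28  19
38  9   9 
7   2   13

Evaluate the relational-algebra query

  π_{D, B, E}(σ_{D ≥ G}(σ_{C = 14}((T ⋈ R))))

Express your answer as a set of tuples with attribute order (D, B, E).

Joining T and R on C yields {(14, k, b, 9, 10, 26), (14, k, b, 9, 25, 5), (14, k, b, 9, 30, 13), (14, k, b, 9, 8, 31), (14, k, s, 7, 10, 26), (14, k, s, 7, 25, 5), (14, k, s, 7, 30, 13), (14, k, s, 7, 8, 31), (38, k, s, 31, 22, 28), (38, k, s, 31, 28, 19), (38, k, s, 31, 9, 9), (38, p, b, 34, 22, 28), (38, p, b, 34, 28, 19), (38, p, b, 34, 9, 9), (38, t, m, 11, 22, 28), (38, t, m, 11, 28, 19), (38, t, m, 11, 9, 9)}.
σ[C = 14]: keep tuples satisfying C = 14 → {(14, k, b, 9, 10, 26), (14, k, b, 9, 25, 5), (14, k, b, 9, 30, 13), (14, k, b, 9, 8, 31), (14, k, s, 7, 10, 26), (14, k, s, 7, 25, 5), (14, k, s, 7, 30, 13), (14, k, s, 7, 8, 31)}
σ[D ≥ G]: keep tuples satisfying D ≥ G → {(14, k, b, 9, 10, 26), (14, k, b, 9, 25, 5), (14, k, b, 9, 30, 13), (14, k, s, 7, 10, 26), (14, k, s, 7, 25, 5), (14, k, s, 7, 30, 13), (14, k, s, 7, 8, 31)}
Keep only column(s) D, B, E: {(10, b, 26), (10, s, 26), (25, b, 5), (25, s, 5), (30, b, 13), (30, s, 13), (8, s, 31)}

{(10, b, 26), (10, s, 26), (25, b, 5), (25, s, 5), (30, b, 13), (30, s, 13), (8, s, 31)}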